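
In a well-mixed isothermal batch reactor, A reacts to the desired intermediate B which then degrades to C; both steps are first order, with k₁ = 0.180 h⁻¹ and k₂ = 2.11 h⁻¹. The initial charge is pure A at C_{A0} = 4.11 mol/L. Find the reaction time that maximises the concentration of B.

1.28 h

The intermediate peaks when r₁ = r₂, i.e. k₁e^(−k₁t) = k₂e^(−k₂t), giving t_opt = ln(k₂/k₁)/(k₂−k₁).
= ln(2.11/0.180)/(2.11−0.180) = ln(11.72)/1.930 = 2.461/1.930 = 1.28 h.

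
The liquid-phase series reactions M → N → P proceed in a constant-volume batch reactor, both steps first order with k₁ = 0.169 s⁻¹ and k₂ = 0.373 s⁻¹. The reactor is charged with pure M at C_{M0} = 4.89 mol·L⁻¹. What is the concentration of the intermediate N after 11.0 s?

Solving the coupled first-order balances gives C_N(t) = [k₁/(k₂−k₁)]·C_{M0}·(e^(−k₁t) − e^(−k₂t)).
e^(−k₁t) = e^(−0.169×11.0) = e^(−1.859) = 0.1558; e^(−k₂t) = e^(−4.103) = 0.01652.
C_N = 0.169×4.89/(0.373−0.169) × (0.1558−0.01652) = 4.051×0.1393 = 0.5643 mol·L⁻¹.

0.564 mol·L⁻¹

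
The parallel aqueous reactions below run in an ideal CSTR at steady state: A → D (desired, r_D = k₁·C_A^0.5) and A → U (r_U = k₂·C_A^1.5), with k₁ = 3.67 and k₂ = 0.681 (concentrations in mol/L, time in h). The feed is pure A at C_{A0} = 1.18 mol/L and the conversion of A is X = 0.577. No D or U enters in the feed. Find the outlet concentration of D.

Exit C_A = C_{A0}(1−X) = 1.18×0.423 = 0.4991 mol/L.
In a CSTR the entire volume is at exit conditions, so r_D = 3.67×0.4991^0.5 = 2.593 and r_U = 0.681×0.4991^1.5 = 0.2401.
Fraction of consumed A going to D: r_D/(r_D+r_U) = 0.9152.
C_D = 0.9152·C_{A0}·X = 0.9152×1.18×0.577 = 0.623 mol/L.

0.623 mol/L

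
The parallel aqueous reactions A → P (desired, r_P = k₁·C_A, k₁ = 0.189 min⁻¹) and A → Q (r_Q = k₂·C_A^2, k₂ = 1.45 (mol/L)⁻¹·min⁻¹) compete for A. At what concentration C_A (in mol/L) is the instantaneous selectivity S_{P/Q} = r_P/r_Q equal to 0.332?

S_{P/Q} = (k₁/k₂)·C_A⁻¹ ⇒ C_A = (S·k₂/k₁)^(-1).
= (0.332×1.45/0.189)^(-1) = (2.547)^(-1) = 0.393 mol/L.

0.393 mol/L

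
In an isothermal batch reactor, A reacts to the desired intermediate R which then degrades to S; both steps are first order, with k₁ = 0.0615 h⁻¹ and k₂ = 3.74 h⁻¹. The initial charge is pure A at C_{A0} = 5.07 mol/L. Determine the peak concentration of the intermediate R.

For a first-order series the maximum intermediate yield is C_{R,max}/C_{A0} = (k₁/k₂)^[k₂/(k₂−k₁)].
= (0.0615/3.74)^(3.74/(3.74−0.0615)) = (0.01644)^(1.017) = 0.01535.
C_{R,max} = 0.01535×5.07 = 0.0778 mol/L.

0.0778 mol/L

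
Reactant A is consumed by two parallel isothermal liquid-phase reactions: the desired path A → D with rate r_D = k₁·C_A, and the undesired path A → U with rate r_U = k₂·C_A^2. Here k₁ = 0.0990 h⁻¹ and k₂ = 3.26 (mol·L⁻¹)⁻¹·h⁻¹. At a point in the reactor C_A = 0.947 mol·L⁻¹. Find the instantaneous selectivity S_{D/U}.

S_{D/U} = r_D/r_U = (k₁·C_A)/(k₂·C_A^2) = (k₁/k₂)·C_A⁻¹.
= (0.0990×0.9470) / (3.26×0.9470^2) = 0.09375/2.924 = 0.0321.
The undesired path is higher order in A, so low C_A (CSTR or dilute feed) favours D.

0.0321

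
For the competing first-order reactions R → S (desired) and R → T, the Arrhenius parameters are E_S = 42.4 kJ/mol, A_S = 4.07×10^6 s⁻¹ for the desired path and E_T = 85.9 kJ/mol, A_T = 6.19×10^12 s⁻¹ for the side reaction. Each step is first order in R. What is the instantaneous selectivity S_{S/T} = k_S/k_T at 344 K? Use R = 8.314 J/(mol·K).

2.65

Since both paths have the same order in R, the concentration cancels and S_{S/T} = k_S/k_T = (A_S/A_T)·exp[(E_T−E_S)/(RT)].
(E_T−E_S)/(RT) = (85.9−42.4)×10³/(8.314×344) = 43500/2860 = 15.21.
k_S/k_T = (4.07×10^6/6.19×10^12)·exp(15.21) = 6.575×10^-7 × 4.032×10^6 = 2.65.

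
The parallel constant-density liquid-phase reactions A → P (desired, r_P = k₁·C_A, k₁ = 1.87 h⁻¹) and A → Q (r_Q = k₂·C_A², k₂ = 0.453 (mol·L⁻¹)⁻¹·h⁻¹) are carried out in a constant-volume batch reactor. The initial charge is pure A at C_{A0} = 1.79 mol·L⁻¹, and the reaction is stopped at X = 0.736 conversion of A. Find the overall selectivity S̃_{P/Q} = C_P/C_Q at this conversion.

C_A = C_{A0}(1−X) = 0.4726 mol·L⁻¹.
Along a PFR/batch, dC_P/dC_A = −r_P/(r_P+r_Q) = −k₁/(k₁+k₂·C_A).
Integrating from C_{A0} to C_A: C_P = (1.87/0.453)·ln[(1.87+0.453·1.79)/(1.87+0.453·0.473)] = 4.128·ln(2.681/2.084) = 1.040 mol·L⁻¹.
C_Q = (C_{A0}−C_A)−C_P = 0.2779 mol·L⁻¹; S̃_{P/Q} = 1.040/0.2779 = 3.74.

3.74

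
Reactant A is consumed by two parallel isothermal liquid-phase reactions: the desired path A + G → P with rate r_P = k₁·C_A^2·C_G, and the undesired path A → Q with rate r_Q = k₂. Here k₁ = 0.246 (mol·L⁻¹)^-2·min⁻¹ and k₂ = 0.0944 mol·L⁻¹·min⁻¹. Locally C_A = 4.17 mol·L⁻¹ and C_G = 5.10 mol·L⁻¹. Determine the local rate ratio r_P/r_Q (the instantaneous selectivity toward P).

S_{P/Q} = r_P/r_Q = (k₁·C_A^2·C_G)/(k₂) = (k₁/k₂)·C_A^2·C_G.
= (0.246×4.170^2×5.100) / (0.0944) = 21.82/0.09440 = 231.

231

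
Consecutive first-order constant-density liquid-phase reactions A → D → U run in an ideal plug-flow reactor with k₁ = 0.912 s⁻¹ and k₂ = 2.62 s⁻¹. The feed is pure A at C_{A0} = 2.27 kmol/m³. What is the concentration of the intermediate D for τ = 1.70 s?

0.243 kmol/m³

Solving the coupled first-order balances gives C_D(τ) = [k₁/(k₂−k₁)]·C_{A0}·(e^(−k₁τ) − e^(−k₂τ)).
e^(−k₁τ) = e^(−0.912×1.70) = e^(−1.550) = 0.2122; e^(−k₂τ) = e^(−4.454) = 0.01163.
C_D = 0.912×2.27/(2.62−0.912) × (0.2122−0.01163) = 1.212×0.2005 = 0.2431 kmol/m³.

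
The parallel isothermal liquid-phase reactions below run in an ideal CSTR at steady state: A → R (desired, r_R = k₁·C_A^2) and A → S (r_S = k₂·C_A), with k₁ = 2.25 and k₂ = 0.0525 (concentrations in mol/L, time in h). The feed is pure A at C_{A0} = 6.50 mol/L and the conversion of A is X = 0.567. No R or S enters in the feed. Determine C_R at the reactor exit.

3.66 mol/L

Exit C_A = C_{A0}(1−X) = 6.50×0.433 = 2.815 mol/L.
Rates in a CSTR are evaluated at the outlet concentration: r_R = 2.25×2.815^2 = 17.82, r_S = 0.0525×2.815 = 0.1478.
Fraction of consumed A going to R: r_R/(r_R+r_S) = 0.9918.
C_R = 0.9918·C_{A0}·X = 0.9918×6.50×0.567 = 3.66 mol/L.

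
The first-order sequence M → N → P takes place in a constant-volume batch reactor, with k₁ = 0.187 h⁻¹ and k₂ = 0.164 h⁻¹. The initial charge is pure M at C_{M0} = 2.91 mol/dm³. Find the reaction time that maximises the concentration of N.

For first-order series the maximum of C_N occurs at t_opt = ln(k₂/k₁)/(k₂−k₁).
= ln(0.164/0.187)/(0.164−0.187) = ln(0.8770)/-0.02300 = -0.1312/-0.02300 = 5.71 h.

5.71 h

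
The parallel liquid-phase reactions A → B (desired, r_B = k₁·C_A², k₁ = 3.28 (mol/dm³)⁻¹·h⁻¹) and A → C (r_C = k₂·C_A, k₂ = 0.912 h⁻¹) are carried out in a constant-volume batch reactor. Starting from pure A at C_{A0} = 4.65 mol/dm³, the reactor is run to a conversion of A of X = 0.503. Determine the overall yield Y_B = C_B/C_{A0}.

0.465

C_A = C_{A0}(1−X) = 2.311 mol/dm³.
Along a PFR/batch, dC_C/dC_A = −r_C/(r_B+r_C) = −k₂/(k₂+k₁·C_A).
Integrating from C_{A0} to C_A: C_C = (0.912/3.28)·ln[(0.912+3.28·4.65)/(0.912+3.28·2.31)] = 0.2780·ln(16.16/8.492) = 0.1790 mol/dm³.
Then C_B = (C_{A0}−C_A) − C_C = 2.339 − 0.1790 = 2.160 mol/dm³.
Y_B = C_B/C_{A0} = 2.160/4.65 = 0.465.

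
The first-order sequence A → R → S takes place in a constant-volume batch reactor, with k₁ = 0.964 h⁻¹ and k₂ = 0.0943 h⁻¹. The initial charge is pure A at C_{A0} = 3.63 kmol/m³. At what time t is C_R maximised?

For first-order series the maximum of C_R occurs at t_opt = ln(k₂/k₁)/(k₂−k₁).
= ln(0.0943/0.964)/(0.0943−0.964) = ln(0.09782)/-0.8697 = -2.325/-0.8697 = 2.67 h.

2.67 h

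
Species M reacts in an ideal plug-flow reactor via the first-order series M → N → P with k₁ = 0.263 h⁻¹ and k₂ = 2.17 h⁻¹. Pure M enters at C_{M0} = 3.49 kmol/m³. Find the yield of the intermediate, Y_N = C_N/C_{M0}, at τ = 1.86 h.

The intermediate concentration in a first-order A→B→C sequence is C_N = k₁C_{M0}(e^(−k₁τ) − e^(−k₂τ))/(k₂−k₁).
e^(−k₁τ) = e^(−0.263×1.86) = e^(−0.4892) = 0.6131; e^(−k₂τ) = e^(−4.036) = 0.01766.
C_N = 0.263×3.49/(2.17−0.263) × (0.6131−0.01766) = 0.4813×0.5955 = 0.2866 kmol/m³.
Y_N = C_N/C_{M0} = 0.2866/3.49 = 0.0821.

0.0821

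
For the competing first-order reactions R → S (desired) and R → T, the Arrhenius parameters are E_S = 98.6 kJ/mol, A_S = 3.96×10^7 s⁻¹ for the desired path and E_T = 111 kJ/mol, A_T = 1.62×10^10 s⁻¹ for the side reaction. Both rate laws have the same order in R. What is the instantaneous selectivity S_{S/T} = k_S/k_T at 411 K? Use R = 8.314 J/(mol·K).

0.0921

Since both paths have the same order in R, the concentration cancels and S_{S/T} = k_S/k_T = (A_S/A_T)·exp[(E_T−E_S)/(RT)].
(E_T−E_S)/(RT) = (111−98.6)×10³/(8.314×411) = 12400/3417 = 3.629.
k_S/k_T = (3.96×10^7/1.62×10^10)·exp(3.629) = 0.002444 × 37.67 = 0.0921.
Since E_S < E_T, lowering the temperature improves selectivity toward S.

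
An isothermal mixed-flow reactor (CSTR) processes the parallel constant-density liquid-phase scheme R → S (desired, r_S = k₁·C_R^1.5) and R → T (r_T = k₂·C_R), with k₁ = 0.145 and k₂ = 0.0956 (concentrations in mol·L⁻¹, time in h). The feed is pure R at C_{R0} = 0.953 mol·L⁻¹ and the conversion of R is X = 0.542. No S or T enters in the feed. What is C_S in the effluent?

0.259 mol·L⁻¹

Exit C_R = C_{R0}(1−X) = 0.953×0.458 = 0.4365 mol·L⁻¹.
Rates in a CSTR are evaluated at the outlet concentration: r_S = 0.145×0.4365^1.5 = 0.04181, r_T = 0.0956×0.4365 = 0.04173.
Fraction of consumed R going to S: r_S/(r_S+r_T) = 0.5005.
C_S = 0.5005·C_{R0}·X = 0.5005×0.953×0.542 = 0.259 mol·L⁻¹.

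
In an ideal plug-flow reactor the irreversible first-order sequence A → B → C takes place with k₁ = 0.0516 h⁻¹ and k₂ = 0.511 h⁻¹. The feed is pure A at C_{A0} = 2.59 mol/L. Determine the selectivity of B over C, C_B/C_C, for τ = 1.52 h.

2.25

For first-order series with pure A initially, C_B(τ) = k₁C_{A0}/(k₂−k₁)·(e^(−k₁τ) − e^(−k₂τ)).
e^(−k₁τ) = e^(−0.0516×1.52) = e^(−0.07843) = 0.9246; e^(−k₂τ) = e^(−0.7767) = 0.4599.
C_B = 0.0516×2.59/(0.511−0.0516) × (0.9246−0.4599) = 0.2909×0.4647 = 0.1352 mol/L.
C_A = C_{A0}e^(−k₁τ) = 2.395 mol/L, so C_C = C_{A0}−C_A−C_B = 0.06020 mol/L; C_B/C_C = 2.25.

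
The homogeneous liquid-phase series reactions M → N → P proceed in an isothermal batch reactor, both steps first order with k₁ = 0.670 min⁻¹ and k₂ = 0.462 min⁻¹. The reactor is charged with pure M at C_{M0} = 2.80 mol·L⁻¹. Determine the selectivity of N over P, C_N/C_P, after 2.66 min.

Solving the coupled first-order balances gives C_N(t) = [k₁/(k₂−k₁)]·C_{M0}·(e^(−k₁t) − e^(−k₂t)).
e^(−k₁t) = e^(−0.670×2.66) = e^(−1.782) = 0.1683; e^(−k₂t) = e^(−1.229) = 0.2926.
C_N = 0.670×2.80/(0.462−0.670) × (0.1683−0.2926) = (-9.019)×(-0.1243) = 1.121 mol·L⁻¹.
C_M = C_{M0}e^(−k₁t) = 0.4711 mol·L⁻¹, so C_P = C_{M0}−C_M−C_N = 1.207 mol·L⁻¹; C_N/C_P = 0.929.

0.929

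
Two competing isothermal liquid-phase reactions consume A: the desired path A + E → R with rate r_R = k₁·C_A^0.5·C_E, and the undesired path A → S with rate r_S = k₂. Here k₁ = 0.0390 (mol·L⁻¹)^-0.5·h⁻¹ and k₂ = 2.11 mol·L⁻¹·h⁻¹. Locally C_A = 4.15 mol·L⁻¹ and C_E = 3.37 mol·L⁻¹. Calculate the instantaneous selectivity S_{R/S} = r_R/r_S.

S_{R/S} = r_R/r_S = (k₁·C_A^0.5·C_E)/(k₂) = (k₁/k₂)·C_A^0.5·C_E.
= (0.0390×4.150^0.5×3.370) / (2.11) = 0.2677/2.110 = 0.127.
Since the desired path is higher order in A, keeping C_A high (PFR or concentrated feed) favours R.

0.127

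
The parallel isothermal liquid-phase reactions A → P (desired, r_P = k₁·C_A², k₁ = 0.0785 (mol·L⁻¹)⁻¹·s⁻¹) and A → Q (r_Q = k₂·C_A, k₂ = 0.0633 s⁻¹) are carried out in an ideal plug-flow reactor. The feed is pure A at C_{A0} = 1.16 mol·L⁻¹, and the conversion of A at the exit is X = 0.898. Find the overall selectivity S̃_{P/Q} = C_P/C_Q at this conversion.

0.712

C_A = C_{A0}(1−X) = 0.1183 mol·L⁻¹.
Along a PFR/batch, dC_Q/dC_A = −r_Q/(r_P+r_Q) = −k₂/(k₂+k₁·C_A).
Integrating from C_{A0} to C_A: C_Q = (0.0633/0.0785)·ln[(0.0633+0.0785·1.16)/(0.0633+0.0785·0.118)] = 0.8064·ln(0.1544/0.07259) = 0.6084 mol·L⁻¹.
Then C_P = (C_{A0}−C_A) − C_Q = 1.042 − 0.6084 = 0.4333 mol·L⁻¹.
S̃_{P/Q} = C_P/C_Q = 0.4333/0.6084 = 0.712.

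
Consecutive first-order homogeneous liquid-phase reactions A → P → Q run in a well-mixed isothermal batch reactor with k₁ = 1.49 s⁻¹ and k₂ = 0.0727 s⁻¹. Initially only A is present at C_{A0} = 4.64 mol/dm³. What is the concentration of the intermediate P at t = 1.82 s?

3.95 mol/dm³

Solving the coupled first-order balances gives C_P(t) = [k₁/(k₂−k₁)]·C_{A0}·(e^(−k₁t) − e^(−k₂t)).
e^(−k₁t) = e^(−1.49×1.82) = e^(−2.712) = 0.06642; e^(−k₂t) = e^(−0.1323) = 0.8761.
C_P = 1.49×4.64/(0.0727−1.49) × (0.06642−0.8761) = (-4.878)×(-0.8096) = 3.949 mol/dm³.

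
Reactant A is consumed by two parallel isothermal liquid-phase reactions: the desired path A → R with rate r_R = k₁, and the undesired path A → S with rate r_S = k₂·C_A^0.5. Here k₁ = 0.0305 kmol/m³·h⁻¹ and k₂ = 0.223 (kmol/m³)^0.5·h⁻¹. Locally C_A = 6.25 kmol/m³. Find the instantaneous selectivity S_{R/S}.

0.0547

S_{R/S} = r_R/r_S = (k₁)/(k₂·C_A^0.5) = (k₁/k₂)·C_A^-0.5.
= (0.0305) / (0.223×6.250^0.5) = 0.03050/0.5575 = 0.0547.
The undesired path is higher order in A, so low C_A (CSTR or dilute feed) favours R.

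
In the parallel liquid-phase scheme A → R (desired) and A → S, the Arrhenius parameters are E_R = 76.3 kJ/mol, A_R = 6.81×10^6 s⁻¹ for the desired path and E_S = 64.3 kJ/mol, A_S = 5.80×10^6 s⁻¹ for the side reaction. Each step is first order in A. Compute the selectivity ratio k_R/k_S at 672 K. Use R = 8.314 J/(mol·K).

0.137

Since both paths have the same order in A, the concentration cancels and S_{R/S} = k_R/k_S = (A_R/A_S)·exp[(E_S−E_R)/(RT)].
(E_S−E_R)/(RT) = (64.3−76.3)×10³/(8.314×672) = -12000/5587 = -2.148.
k_R/k_S = (6.81×10^6/5.80×10^6)·exp(-2.148) = 1.174 × 0.1167 = 0.137.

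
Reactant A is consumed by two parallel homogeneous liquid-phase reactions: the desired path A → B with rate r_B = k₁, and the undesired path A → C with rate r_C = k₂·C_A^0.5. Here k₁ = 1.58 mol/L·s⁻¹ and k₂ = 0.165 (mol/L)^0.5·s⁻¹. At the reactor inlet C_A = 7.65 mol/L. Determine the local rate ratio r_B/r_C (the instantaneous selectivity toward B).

3.46

S_{B/C} = r_B/r_C = (k₁)/(k₂·C_A^0.5) = (k₁/k₂)·C_A^-0.5.
= (1.58) / (0.165×7.650^0.5) = 1.580/0.4564 = 3.46.
The undesired path is higher order in A, so low C_A (CSTR or dilute feed) favours B.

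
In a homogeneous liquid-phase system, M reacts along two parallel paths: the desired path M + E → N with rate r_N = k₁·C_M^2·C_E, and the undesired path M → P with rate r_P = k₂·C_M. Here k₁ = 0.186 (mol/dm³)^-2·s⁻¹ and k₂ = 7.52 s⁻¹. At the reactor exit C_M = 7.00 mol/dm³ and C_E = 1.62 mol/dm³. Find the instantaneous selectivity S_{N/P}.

0.280

S_{N/P} = r_N/r_P = (k₁·C_M^2·C_E)/(k₂·C_M) = (k₁/k₂)·C_M·C_E.
= (0.186×7.000^2×1.620) / (7.52×7.000) = 14.76/52.64 = 0.280.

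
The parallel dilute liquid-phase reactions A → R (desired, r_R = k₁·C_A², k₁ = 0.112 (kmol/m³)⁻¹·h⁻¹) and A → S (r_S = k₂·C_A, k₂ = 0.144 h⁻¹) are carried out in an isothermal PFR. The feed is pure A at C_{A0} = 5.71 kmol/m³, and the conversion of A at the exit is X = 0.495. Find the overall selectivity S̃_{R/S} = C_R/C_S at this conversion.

C_A = C_{A0}(1−X) = 2.884 kmol/m³.
Along a PFR/batch, dC_S/dC_A = −r_S/(r_R+r_S) = −k₂/(k₂+k₁·C_A).
Integrating from C_{A0} to C_A: C_S = (0.144/0.112)·ln[(0.144+0.112·5.71)/(0.144+0.112·2.88)] = 1.286·ln(0.7835/0.4670) = 0.6654 kmol/m³.
Then C_R = (C_{A0}−C_A) − C_S = 2.826 − 0.6654 = 2.161 kmol/m³.
S̃_{R/S} = C_R/C_S = 2.161/0.6654 = 3.25.

3.25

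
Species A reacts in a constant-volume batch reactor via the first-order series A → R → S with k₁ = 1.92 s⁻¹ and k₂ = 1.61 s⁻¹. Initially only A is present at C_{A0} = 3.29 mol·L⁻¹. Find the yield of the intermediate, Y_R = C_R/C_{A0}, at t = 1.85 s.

0.138

Solving the coupled first-order balances gives C_R(t) = [k₁/(k₂−k₁)]·C_{A0}·(e^(−k₁t) − e^(−k₂t)).
e^(−k₁t) = e^(−1.92×1.85) = e^(−3.552) = 0.02867; e^(−k₂t) = e^(−2.979) = 0.05087.
C_R = 1.92×3.29/(1.61−1.92) × (0.02867−0.05087) = (-20.38)×(-0.02220) = 0.4524 mol·L⁻¹.
Y_R = C_R/C_{A0} = 0.4524/3.29 = 0.138.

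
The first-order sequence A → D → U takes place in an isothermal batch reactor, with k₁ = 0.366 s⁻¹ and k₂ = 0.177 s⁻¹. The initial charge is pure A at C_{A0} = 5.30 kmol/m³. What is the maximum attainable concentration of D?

2.68 kmol/m³

For a first-order series the maximum intermediate yield is C_{D,max}/C_{A0} = (k₁/k₂)^[k₂/(k₂−k₁)].
= (0.366/0.177)^(0.177/(0.177−0.366)) = (2.068)^(-0.9365) = 0.5064.
C_{D,max} = 0.5064×5.30 = 2.68 kmol/m³.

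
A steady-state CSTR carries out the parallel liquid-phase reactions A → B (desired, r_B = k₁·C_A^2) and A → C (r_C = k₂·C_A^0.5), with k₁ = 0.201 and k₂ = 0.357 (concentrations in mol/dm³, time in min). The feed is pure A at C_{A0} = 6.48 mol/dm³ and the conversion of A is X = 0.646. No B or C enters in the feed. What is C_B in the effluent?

Exit C_A = C_{A0}(1−X) = 6.48×0.354 = 2.294 mol/dm³.
A CSTR operates uniformly at the exit composition, giving r_B = 1.058 and r_C = 0.5407 (each k·C_A^n at C_A = 2.294).
Fraction of consumed A going to B: r_B/(r_B+r_C) = 0.6617.
C_B = 0.6617·C_{A0}·X = 0.6617×6.48×0.646 = 2.77 mol/dm³.

2.77 mol/dm³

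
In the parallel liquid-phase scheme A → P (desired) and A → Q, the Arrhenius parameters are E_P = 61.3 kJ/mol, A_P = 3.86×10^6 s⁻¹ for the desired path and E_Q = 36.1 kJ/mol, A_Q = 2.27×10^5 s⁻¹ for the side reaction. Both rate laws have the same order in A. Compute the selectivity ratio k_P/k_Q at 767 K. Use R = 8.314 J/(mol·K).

0.327

k_P/k_Q = (A_P/A_Q)·exp[−(E_P−E_Q)/(RT)] = (A_P/A_Q)·exp[(E_Q−E_P)/(RT)].
(E_Q−E_P)/(RT) = (36.1−61.3)×10³/(8.314×767) = -25200/6377 = -3.952.
k_P/k_Q = (3.86×10^6/2.27×10^5)·exp(-3.952) = 17.00 × 0.01922 = 0.327.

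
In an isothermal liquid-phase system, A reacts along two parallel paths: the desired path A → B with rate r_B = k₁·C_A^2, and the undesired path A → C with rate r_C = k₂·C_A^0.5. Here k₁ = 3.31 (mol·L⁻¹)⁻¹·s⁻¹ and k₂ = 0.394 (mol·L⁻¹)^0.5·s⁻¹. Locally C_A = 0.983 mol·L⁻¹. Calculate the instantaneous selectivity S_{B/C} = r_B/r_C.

S_{B/C} = r_B/r_C = (k₁·C_A^2)/(k₂·C_A^0.5) = (k₁/k₂)·C_A^1.5.
= (3.31×0.9830^2) / (0.394×0.9830^0.5) = 3.198/0.3906 = 8.19.
Since the desired path is higher order in A, keeping C_A high (PFR or concentrated feed) favours B.

8.19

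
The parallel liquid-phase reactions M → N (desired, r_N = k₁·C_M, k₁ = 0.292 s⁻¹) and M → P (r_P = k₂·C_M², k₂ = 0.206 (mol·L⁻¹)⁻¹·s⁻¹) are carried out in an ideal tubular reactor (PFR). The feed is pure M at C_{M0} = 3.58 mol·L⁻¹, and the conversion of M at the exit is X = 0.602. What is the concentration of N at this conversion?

0.800 mol·L⁻¹

C_M = C_{M0}(1−X) = 1.425 mol·L⁻¹.
Along a PFR/batch, dC_N/dC_M = −r_N/(r_N+r_P) = −k₁/(k₁+k₂·C_M).
Integrating from C_{M0} to C_M: C_N = (0.292/0.206)·ln[(0.292+0.206·3.58)/(0.292+0.206·1.42)] = 1.417·ln(1.029/0.5855) = 0.7999 mol·L⁻¹.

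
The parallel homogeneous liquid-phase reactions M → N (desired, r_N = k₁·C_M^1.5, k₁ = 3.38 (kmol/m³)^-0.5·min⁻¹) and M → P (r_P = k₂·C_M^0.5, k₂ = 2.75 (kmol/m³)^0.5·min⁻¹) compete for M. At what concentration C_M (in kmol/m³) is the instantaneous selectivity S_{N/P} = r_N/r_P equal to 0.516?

S_{N/P} = (k₁/k₂)·C_M ⇒ C_M = S·k₂/k₁.
= 0.516×2.75/3.38 = 0.420 kmol/m³.

0.420 kmol/m³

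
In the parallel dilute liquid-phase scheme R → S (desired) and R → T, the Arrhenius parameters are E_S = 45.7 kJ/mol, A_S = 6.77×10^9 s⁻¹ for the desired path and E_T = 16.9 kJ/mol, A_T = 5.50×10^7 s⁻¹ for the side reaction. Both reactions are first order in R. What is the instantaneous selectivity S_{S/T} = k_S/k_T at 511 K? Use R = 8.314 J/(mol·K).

With equal orders, S_{S/T} = k_S/k_T = (A_S/A_T)·exp[(E_T−E_S)/(RT)].
(E_T−E_S)/(RT) = (16.9−45.7)×10³/(8.314×511) = -28800/4248 = -6.779.
k_S/k_T = (6.77×10^9/5.50×10^7)·exp(-6.779) = 123.1 × 0.001137 = 0.140.
Since E_S > E_T, raising the temperature improves selectivity toward S.

0.140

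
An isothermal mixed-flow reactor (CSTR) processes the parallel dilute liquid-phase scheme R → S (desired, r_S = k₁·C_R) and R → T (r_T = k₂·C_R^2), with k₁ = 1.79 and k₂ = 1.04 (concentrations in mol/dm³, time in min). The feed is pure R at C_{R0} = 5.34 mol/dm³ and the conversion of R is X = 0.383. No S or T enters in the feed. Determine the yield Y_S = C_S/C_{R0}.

Exit C_R = C_{R0}(1−X) = 5.34×0.617 = 3.295 mol/dm³.
A CSTR operates uniformly at the exit composition, giving r_S = 5.898 and r_T = 11.29 (each k·C_R^n at C_R = 3.295).
Fraction of consumed R going to S: r_S/(r_S+r_T) = 0.3431.
C_S = 0.3431·C_{R0}·X = 0.3431×5.34×0.383 = 0.702 mol/dm³; Y_S = C_S/C_{R0} = 0.131.

0.131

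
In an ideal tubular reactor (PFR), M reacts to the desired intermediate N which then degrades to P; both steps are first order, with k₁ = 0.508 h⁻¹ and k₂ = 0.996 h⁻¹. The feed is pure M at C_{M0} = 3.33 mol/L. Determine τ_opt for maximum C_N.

1.38 h

For first-order series the maximum of C_N occurs at τ_opt = ln(k₂/k₁)/(k₂−k₁).
= ln(0.996/0.508)/(0.996−0.508) = ln(1.961)/0.4880 = 0.6733/0.4880 = 1.38 h.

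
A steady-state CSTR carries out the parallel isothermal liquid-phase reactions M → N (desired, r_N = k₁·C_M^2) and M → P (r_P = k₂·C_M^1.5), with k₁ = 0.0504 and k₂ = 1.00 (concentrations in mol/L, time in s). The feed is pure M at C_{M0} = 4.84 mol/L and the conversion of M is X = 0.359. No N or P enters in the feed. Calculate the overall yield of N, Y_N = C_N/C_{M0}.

0.0293

Exit C_M = C_{M0}(1−X) = 4.84×0.641 = 3.102 mol/L.
A CSTR operates uniformly at the exit composition, giving r_N = 0.4851 and r_P = 5.465 (each k·C_M^n at C_M = 3.102).
Fraction of consumed M going to N: r_N/(r_N+r_P) = 0.08154.
C_N = 0.08154·C_{M0}·X = 0.08154×4.84×0.359 = 0.142 mol/L; Y_N = C_N/C_{M0} = 0.0293.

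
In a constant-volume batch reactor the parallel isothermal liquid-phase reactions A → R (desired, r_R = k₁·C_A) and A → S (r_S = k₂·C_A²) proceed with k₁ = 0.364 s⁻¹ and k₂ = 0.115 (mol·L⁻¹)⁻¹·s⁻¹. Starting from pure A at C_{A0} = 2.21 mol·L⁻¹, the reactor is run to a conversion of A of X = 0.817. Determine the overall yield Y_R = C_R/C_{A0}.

0.586

C_A = C_{A0}(1−X) = 0.4044 mol·L⁻¹.
Along a PFR/batch, dC_R/dC_A = −r_R/(r_R+r_S) = −k₁/(k₁+k₂·C_A).
Integrating from C_{A0} to C_A: C_R = (0.364/0.115)·ln[(0.364+0.115·2.21)/(0.364+0.115·0.404)] = 3.165·ln(0.6181/0.4105) = 1.296 mol·L⁻¹.
Y_R = C_R/C_{A0} = 1.296/2.21 = 0.586.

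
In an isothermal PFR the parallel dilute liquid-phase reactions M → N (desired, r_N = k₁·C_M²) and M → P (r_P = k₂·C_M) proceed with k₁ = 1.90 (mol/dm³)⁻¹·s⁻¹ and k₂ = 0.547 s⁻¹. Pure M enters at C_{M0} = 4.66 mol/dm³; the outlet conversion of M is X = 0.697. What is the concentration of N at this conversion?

2.94 mol/dm³

C_M = C_{M0}(1−X) = 1.412 mol/dm³.
Along a PFR/batch, dC_P/dC_M = −r_P/(r_N+r_P) = −k₂/(k₂+k₁·C_M).
Integrating from C_{M0} to C_M: C_P = (0.547/1.90)·ln[(0.547+1.90·4.66)/(0.547+1.90·1.41)] = 0.2879·ln(9.401/3.230) = 0.3076 mol/dm³.
Then C_N = (C_{M0}−C_M) − C_P = 3.248 − 0.3076 = 2.940 mol/dm³.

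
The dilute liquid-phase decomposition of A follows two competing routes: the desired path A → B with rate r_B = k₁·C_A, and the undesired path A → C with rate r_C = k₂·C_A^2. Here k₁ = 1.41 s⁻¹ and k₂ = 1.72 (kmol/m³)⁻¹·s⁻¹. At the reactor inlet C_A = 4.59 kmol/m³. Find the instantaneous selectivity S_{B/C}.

S_{B/C} = r_B/r_C = (k₁·C_A)/(k₂·C_A^2) = (k₁/k₂)·C_A⁻¹.
= (1.41×4.590) / (1.72×4.590^2) = 6.472/36.24 = 0.179.
The undesired path is higher order in A, so low C_A (CSTR or dilute feed) favours B.

0.179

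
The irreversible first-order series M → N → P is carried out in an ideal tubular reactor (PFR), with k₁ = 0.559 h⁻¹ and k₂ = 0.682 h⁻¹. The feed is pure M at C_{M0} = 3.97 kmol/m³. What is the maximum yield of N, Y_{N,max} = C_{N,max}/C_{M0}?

0.332

Evaluating C_N at τ_opt = ln(k₂/k₁)/(k₂−k₁) gives C_{N,max}/C_{M0} = (k₁/k₂)^[k₂/(k₂−k₁)].
= (0.559/0.682)^(0.682/(0.682−0.559)) = (0.8196)^(5.545) = 0.3320.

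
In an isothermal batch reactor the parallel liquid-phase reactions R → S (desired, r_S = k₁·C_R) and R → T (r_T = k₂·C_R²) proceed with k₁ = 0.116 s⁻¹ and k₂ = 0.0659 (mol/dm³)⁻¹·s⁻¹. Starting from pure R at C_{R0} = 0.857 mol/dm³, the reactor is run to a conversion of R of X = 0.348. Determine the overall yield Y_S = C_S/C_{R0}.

0.248

C_R = C_{R0}(1−X) = 0.5588 mol/dm³.
Along a PFR/batch, dC_S/dC_R = −r_S/(r_S+r_T) = −k₁/(k₁+k₂·C_R).
Integrating from C_{R0} to C_R: C_S = (0.116/0.0659)·ln[(0.116+0.0659·0.857)/(0.116+0.0659·0.559)] = 1.760·ln(0.1725/0.1528) = 0.2130 mol/dm³.
Y_S = C_S/C_{R0} = 0.2130/0.857 = 0.248.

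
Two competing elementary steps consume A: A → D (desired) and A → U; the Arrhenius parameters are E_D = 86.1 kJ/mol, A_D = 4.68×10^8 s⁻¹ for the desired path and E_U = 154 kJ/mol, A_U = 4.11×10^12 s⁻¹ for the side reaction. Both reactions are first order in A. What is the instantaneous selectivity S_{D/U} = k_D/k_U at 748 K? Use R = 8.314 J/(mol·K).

Since both paths have the same order in A, the concentration cancels and S_{D/U} = k_D/k_U = (A_D/A_U)·exp[(E_U−E_D)/(RT)].
(E_U−E_D)/(RT) = (154−86.1)×10³/(8.314×748) = 67900/6219 = 10.92.
k_D/k_U = (4.68×10^8/4.11×10^12)·exp(10.92) = 1.139×10^-4 × 55181 = 6.28.
Since E_D < E_U, lowering the temperature improves selectivity toward D.

6.28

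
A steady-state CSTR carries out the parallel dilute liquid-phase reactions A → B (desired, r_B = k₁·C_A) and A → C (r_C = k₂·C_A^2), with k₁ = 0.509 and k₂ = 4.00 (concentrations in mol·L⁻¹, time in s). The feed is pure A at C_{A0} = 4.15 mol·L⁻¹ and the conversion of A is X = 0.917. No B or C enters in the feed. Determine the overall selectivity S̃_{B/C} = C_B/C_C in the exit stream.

Exit C_A = C_{A0}(1−X) = 4.15×0.0830 = 0.3444 mol·L⁻¹.
Rates in a CSTR are evaluated at the outlet concentration: r_B = 0.509×0.3444 = 0.1753, r_C = 4.00×0.3444^2 = 0.4746.
Overall selectivity = C_B/C_C = r_Bτ/(r_Cτ) = r_B/r_C = 0.369.

0.369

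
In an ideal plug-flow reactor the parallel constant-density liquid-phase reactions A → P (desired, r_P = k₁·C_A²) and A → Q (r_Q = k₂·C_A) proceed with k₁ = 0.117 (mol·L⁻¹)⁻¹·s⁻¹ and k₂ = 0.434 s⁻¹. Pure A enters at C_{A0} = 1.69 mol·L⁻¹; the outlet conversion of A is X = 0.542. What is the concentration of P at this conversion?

0.226 mol·L⁻¹

C_A = C_{A0}(1−X) = 0.7740 mol·L⁻¹.
Along a PFR/batch, dC_Q/dC_A = −r_Q/(r_P+r_Q) = −k₂/(k₂+k₁·C_A).
Integrating from C_{A0} to C_A: C_Q = (0.434/0.117)·ln[(0.434+0.117·1.69)/(0.434+0.117·0.774)] = 3.709·ln(0.6317/0.5246) = 0.6896 mol·L⁻¹.
Then C_P = (C_{A0}−C_A) − C_Q = 0.9160 − 0.6896 = 0.2264 mol·L⁻¹.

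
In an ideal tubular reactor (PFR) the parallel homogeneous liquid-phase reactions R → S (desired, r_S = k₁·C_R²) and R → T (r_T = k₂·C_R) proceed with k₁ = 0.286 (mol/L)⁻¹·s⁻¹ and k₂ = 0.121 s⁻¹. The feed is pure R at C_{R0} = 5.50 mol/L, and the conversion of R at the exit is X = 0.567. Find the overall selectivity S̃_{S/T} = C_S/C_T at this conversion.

8.86

C_R = C_{R0}(1−X) = 2.382 mol/L.
Along a PFR/batch, dC_T/dC_R = −r_T/(r_S+r_T) = −k₂/(k₂+k₁·C_R).
Integrating from C_{R0} to C_R: C_T = (0.121/0.286)·ln[(0.121+0.286·5.50)/(0.121+0.286·2.38)] = 0.4231·ln(1.694/0.8021) = 0.3163 mol/L.
Then C_S = (C_{R0}−C_R) − C_T = 3.118 − 0.3163 = 2.802 mol/L.
S̃_{S/T} = C_S/C_T = 2.802/0.3163 = 8.86.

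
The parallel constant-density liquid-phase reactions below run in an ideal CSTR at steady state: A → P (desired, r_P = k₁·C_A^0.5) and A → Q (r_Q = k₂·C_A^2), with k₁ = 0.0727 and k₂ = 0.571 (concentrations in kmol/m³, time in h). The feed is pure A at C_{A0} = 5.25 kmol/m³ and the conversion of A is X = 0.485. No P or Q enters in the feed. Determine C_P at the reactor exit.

0.0709 kmol/m³

Exit C_A = C_{A0}(1−X) = 5.25×0.515 = 2.704 kmol/m³.
A CSTR operates uniformly at the exit composition, giving r_P = 0.1195 and r_Q = 4.174 (each k·C_A^n at C_A = 2.704).
Fraction of consumed A going to P: r_P/(r_P+r_Q) = 0.02784.
C_P = 0.02784·C_{A0}·X = 0.02784×5.25×0.485 = 0.0709 kmol/m³.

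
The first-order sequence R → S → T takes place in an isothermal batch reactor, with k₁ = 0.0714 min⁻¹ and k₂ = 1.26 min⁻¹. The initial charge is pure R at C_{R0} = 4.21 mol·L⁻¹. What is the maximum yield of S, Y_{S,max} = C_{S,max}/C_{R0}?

For a first-order series the maximum intermediate yield is C_{S,max}/C_{R0} = (k₁/k₂)^[k₂/(k₂−k₁)].
= (0.0714/1.26)^(1.26/(1.26−0.0714)) = (0.05667)^(1.060) = 0.04769.

0.0477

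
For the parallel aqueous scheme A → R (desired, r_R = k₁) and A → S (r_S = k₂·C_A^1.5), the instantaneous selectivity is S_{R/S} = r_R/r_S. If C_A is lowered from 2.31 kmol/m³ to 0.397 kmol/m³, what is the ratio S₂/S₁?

S_{R/S} = (k₁/k₂)·C_A^-1.5, so S₂/S₁ = (C_{A,2}/C_{A,1})^-1.5.
= (0.397/2.31)^(-1.5) = (0.1719)^(-1.5) = 14.0.

14.0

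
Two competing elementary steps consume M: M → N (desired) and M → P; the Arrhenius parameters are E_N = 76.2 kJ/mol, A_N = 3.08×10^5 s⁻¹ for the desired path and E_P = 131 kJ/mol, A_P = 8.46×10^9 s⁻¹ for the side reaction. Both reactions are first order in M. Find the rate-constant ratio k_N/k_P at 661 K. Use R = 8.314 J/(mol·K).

With equal orders, S_{N/P} = k_N/k_P = (A_N/A_P)·exp[(E_P−E_N)/(RT)].
(E_P−E_N)/(RT) = (131−76.2)×10³/(8.314×661) = 54800/5496 = 9.972.
k_N/k_P = (3.08×10^5/8.46×10^9)·exp(9.972) = 3.641×10^-5 × 21412 = 0.780.

0.780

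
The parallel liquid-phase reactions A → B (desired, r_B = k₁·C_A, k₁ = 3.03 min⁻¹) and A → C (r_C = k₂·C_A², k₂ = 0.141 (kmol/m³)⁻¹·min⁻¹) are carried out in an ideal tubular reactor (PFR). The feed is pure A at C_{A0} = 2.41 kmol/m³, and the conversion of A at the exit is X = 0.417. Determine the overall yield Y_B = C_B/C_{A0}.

0.383

C_A = C_{A0}(1−X) = 1.405 kmol/m³.
Along a PFR/batch, dC_B/dC_A = −r_B/(r_B+r_C) = −k₁/(k₁+k₂·C_A).
Integrating from C_{A0} to C_A: C_B = (3.03/0.141)·ln[(3.03+0.141·2.41)/(3.03+0.141·1.41)] = 21.49·ln(3.370/3.228) = 0.9232 kmol/m³.
Y_B = C_B/C_{A0} = 0.9232/2.41 = 0.383.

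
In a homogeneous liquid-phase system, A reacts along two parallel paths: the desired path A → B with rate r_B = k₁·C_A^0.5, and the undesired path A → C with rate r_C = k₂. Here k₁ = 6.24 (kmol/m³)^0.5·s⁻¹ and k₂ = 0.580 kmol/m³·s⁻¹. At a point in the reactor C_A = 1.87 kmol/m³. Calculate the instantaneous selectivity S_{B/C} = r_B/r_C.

S_{B/C} = r_B/r_C = (k₁·C_A^0.5)/(k₂) = (k₁/k₂)·C_A^0.5.
= (6.24×1.870^0.5) / (0.580) = 8.533/0.5800 = 14.7.
Since the desired path is higher order in A, keeping C_A high (PFR or concentrated feed) favours B.

14.7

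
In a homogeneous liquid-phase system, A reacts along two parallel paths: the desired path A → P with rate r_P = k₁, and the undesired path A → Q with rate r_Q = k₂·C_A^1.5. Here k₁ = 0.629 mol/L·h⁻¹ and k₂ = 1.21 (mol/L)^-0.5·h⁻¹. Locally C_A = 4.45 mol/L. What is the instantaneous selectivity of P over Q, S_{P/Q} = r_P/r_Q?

S_{P/Q} = r_P/r_Q = (k₁)/(k₂·C_A^1.5) = (k₁/k₂)·C_A^-1.5.
= (0.629) / (1.21×4.450^1.5) = 0.6290/11.36 = 0.0554.
The undesired path is higher order in A, so low C_A (CSTR or dilute feed) favours P.

0.0554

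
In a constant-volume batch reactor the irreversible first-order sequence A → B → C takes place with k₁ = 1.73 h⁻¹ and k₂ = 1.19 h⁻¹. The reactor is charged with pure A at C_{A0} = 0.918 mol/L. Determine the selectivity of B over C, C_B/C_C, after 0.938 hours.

1.08

For first-order series with pure A initially, C_B(t) = k₁C_{A0}/(k₂−k₁)·(e^(−k₁t) − e^(−k₂t)).
e^(−k₁t) = e^(−1.73×0.938) = e^(−1.623) = 0.1974; e^(−k₂t) = e^(−1.116) = 0.3275.
C_B = 1.73×0.918/(1.19−1.73) × (0.1974−0.3275) = (-2.941)×(-0.1302) = 0.3828 mol/L.
C_A = C_{A0}e^(−k₁t) = 0.1812 mol/L, so C_C = C_{A0}−C_A−C_B = 0.3540 mol/L; C_B/C_C = 1.08.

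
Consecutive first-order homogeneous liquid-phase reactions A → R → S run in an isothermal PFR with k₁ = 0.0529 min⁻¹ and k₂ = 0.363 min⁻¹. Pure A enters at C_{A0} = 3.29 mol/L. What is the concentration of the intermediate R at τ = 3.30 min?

0.302 mol/L

The intermediate concentration in a first-order A→B→C sequence is C_R = k₁C_{A0}(e^(−k₁τ) − e^(−k₂τ))/(k₂−k₁).
e^(−k₁τ) = e^(−0.0529×3.30) = e^(−0.1746) = 0.8398; e^(−k₂τ) = e^(−1.198) = 0.3018.
C_R = 0.0529×3.29/(0.363−0.0529) × (0.8398−0.3018) = 0.5612×0.5380 = 0.3019 mol/L.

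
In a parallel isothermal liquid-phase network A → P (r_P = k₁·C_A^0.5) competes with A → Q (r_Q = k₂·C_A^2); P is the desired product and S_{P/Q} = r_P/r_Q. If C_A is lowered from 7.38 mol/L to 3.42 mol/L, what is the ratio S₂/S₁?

3.17

S_{P/Q} = (k₁/k₂)·C_A^-1.5, so S₂/S₁ = (C_{A,2}/C_{A,1})^-1.5.
= (3.42/7.38)^(-1.5) = (0.4634)^(-1.5) = 3.17.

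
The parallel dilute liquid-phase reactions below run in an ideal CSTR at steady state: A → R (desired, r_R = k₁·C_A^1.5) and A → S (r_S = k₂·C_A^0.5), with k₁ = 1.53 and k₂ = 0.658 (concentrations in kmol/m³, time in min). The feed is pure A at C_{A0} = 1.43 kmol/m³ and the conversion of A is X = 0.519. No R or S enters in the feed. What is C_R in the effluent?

0.457 kmol/m³

Exit C_A = C_{A0}(1−X) = 1.43×0.481 = 0.6878 kmol/m³.
In a CSTR the entire volume is at exit conditions, so r_R = 1.53×0.6878^1.5 = 0.8728 and r_S = 0.658×0.6878^0.5 = 0.5457.
Fraction of consumed A going to R: r_R/(r_R+r_S) = 0.6153.
C_R = 0.6153·C_{A0}·X = 0.6153×1.43×0.519 = 0.457 kmol/m³.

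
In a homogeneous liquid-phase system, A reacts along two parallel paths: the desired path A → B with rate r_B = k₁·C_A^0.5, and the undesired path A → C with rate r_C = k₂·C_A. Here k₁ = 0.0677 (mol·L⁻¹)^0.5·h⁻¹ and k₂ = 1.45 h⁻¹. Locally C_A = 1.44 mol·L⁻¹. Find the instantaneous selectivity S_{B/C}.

S_{B/C} = r_B/r_C = (k₁·C_A^0.5)/(k₂·C_A) = (k₁/k₂)·C_A^-0.5.
= (0.0677×1.440^0.5) / (1.45×1.440) = 0.08124/2.088 = 0.0389.
The undesired path is higher order in A, so low C_A (CSTR or dilute feed) favours B.

0.0389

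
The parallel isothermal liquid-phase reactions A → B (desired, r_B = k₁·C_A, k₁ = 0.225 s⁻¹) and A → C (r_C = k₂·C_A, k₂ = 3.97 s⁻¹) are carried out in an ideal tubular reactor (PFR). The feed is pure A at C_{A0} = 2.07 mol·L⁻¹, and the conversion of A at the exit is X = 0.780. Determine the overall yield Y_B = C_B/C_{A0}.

0.0418

C_A = C_{A0}(1−X) = 0.4554 mol·L⁻¹.
Both paths are first order in A, so the instantaneous fraction to B is constant: dC_B/d(−C_A) = k₁/(k₁+k₂) = 0.05364.
C_B = 0.05364·(C_{A0}−C_A) = 0.05364×1.615 = 0.0866 mol·L⁻¹.
Y_B = C_B/C_{A0} = 0.08660/2.07 = 0.0418.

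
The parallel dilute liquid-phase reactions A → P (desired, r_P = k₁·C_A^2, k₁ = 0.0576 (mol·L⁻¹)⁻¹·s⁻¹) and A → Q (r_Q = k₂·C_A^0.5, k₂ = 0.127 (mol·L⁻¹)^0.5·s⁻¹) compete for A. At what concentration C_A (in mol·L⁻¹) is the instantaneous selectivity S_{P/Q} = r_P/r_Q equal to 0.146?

0.470 mol·L⁻¹

S_{P/Q} = (k₁/k₂)·C_A^1.5 ⇒ C_A = (S·k₂/k₁)^(1/1.5).
= (0.146×0.127/0.0576)^(0.6667) = (0.3219)^(0.6667) = 0.470 mol·L⁻¹.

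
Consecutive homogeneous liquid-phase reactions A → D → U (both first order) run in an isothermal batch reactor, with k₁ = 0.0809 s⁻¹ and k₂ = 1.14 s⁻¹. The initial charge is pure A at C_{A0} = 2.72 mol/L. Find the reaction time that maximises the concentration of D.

For first-order series the maximum of C_D occurs at t_opt = ln(k₂/k₁)/(k₂−k₁).
= ln(1.14/0.0809)/(1.14−0.0809) = ln(14.09)/1.059 = 2.646/1.059 = 2.50 s.

2.50 s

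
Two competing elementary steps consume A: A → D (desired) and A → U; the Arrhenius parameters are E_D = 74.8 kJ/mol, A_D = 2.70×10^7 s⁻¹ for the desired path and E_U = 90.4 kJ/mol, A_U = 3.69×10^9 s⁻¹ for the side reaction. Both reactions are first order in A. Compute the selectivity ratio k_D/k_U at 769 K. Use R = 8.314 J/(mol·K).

0.0839

With equal orders, S_{D/U} = k_D/k_U = (A_D/A_U)·exp[(E_U−E_D)/(RT)].
(E_U−E_D)/(RT) = (90.4−74.8)×10³/(8.314×769) = 15600/6393 = 2.440.
k_D/k_U = (2.70×10^7/3.69×10^9)·exp(2.440) = 0.007317 × 11.47 = 0.0839.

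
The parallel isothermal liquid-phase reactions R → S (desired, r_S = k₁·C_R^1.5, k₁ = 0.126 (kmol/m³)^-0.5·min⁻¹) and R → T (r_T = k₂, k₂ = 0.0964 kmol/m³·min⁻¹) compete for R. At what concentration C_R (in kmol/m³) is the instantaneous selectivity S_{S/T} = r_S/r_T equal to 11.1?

S_{S/T} = (k₁/k₂)·C_R^1.5 ⇒ C_R = (S·k₂/k₁)^(1/1.5).
= (11.1×0.0964/0.126)^(0.6667) = (8.492)^(0.6667) = 4.16 kmol/m³.

4.16 kmol/m³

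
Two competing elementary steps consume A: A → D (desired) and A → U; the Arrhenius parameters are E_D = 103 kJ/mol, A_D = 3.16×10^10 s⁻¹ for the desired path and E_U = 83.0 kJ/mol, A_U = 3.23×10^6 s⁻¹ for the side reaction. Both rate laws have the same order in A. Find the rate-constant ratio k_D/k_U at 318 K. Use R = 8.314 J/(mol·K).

With equal orders, S_{D/U} = k_D/k_U = (A_D/A_U)·exp[(E_U−E_D)/(RT)].
(E_U−E_D)/(RT) = (83.0−103)×10³/(8.314×318) = -20000/2644 = -7.565.
k_D/k_U = (3.16×10^10/3.23×10^6)·exp(-7.565) = 9783 × 5.184×10^-4 = 5.07.

5.07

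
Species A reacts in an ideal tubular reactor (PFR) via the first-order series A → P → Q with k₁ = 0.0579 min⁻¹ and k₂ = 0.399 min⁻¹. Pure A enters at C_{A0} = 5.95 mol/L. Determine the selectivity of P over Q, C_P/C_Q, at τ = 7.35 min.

Solving the coupled first-order balances gives C_P(τ) = [k₁/(k₂−k₁)]·C_{A0}·(e^(−k₁τ) − e^(−k₂τ)).
e^(−k₁τ) = e^(−0.0579×7.35) = e^(−0.4256) = 0.6534; e^(−k₂τ) = e^(−2.933) = 0.05326.
C_P = 0.0579×5.95/(0.399−0.0579) × (0.6534−0.05326) = 1.010×0.6001 = 0.6061 mol/L.
C_A = C_{A0}e^(−k₁τ) = 3.888 mol/L, so C_Q = C_{A0}−C_A−C_P = 1.456 mol/L; C_P/C_Q = 0.416.

0.416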